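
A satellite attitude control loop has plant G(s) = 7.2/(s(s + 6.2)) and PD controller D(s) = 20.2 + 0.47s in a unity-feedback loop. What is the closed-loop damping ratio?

Forward path: (20.2 + 0.47s)·7.2/(s(s+6.2)). The closed-loop characteristic equation is s² + (6.2 + 7.2·0.47)s + 7.2·20.2 = 0.
That is s² + 9.584s + 145.4 = 0, so ω_n = 12.06 rad/s and ζ = 9.584/(2·12.06) = 0.3974.

ζ = 0.397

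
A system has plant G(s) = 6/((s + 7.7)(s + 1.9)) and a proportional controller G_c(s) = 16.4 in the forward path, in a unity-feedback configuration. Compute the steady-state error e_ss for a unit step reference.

The loop is type 0. Static position error constant K_pos = G_c(0)·G(0) = 16.4·0.4101 = 6.726.
Steady-state error to a unit step: e_ss = 1/(1+K_pos) = 1/7.726 = 0.129.

0.129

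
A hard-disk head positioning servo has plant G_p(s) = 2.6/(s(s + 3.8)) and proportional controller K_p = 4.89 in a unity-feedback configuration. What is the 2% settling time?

Closed-loop characteristic equation: s² + 3.8s + 12.71 = 0, so ω_n = 3.566 rad/s and ζ = 3.8/(2·3.566) = 0.5329.
2% settling time T_s ≈ 4/(ζω_n) = 4/1.9 = 2.11 s.

T_s ≈ 2.11 s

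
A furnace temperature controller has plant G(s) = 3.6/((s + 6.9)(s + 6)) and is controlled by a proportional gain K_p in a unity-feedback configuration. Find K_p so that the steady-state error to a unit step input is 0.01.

K_p = 1140

Steady-state error for a unit step on this type-0 loop is 1/(1 + K_p·G(0)).
G(0) = 0.08696. Require 1/(1 + K_p·0.08696) = 0.01, so 1 + 0.08696·K_p = 100.
K_p = (100 − 1)/0.08696 = 1140.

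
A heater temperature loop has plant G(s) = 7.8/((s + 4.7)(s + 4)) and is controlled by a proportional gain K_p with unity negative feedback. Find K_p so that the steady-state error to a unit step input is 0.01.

The loop is type 0, so e_ss(step) = 1/(1 + K_pos) with K_pos = K_p·G(0).
G(0) = 0.4149. Require 1/(1 + K_p·0.4149) = 0.01, so 1 + 0.4149·K_p = 100.
K_p = (100 − 1)/0.4149 = 239.

K_p = 239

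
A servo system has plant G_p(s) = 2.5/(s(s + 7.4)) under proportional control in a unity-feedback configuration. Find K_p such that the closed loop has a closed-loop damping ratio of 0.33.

Closed-loop characteristic equation: s² + 7.4s + K_p·2.5 = 0.
So ω_n = √(2.5K_p) and 2ζω_n = 7.4, giving ζ = 7.4/(2√(2.5K_p)).
Setting ζ = 0.33: √(2.5K_p) = 7.4/(2·0.33) = 11.21, so K_p = 125.7/2.5 = 50.3.

K_p = 50.3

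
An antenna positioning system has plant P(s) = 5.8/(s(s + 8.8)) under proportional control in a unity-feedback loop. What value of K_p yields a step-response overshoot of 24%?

K_p = 19.5

From %OS = 100·exp(−πζ/√(1−ζ²)) = 24%, ζ = −ln(0.24)/√(π²+ln²(0.24)) = 0.4136.
Characteristic equation s² + 8.8s + 5.8K_p = 0 gives ζ = 8.8/(2√(5.8K_p)).
Setting ζ = 0.4136: √(5.8K_p) = 8.8/(2·0.4136) = 10.64, so K_p = 113.2/5.8 = 19.5.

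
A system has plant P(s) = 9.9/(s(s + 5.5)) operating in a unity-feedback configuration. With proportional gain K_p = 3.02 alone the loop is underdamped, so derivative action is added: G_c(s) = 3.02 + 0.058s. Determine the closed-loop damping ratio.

ζ = 0.555

Forward path: (3.02 + 0.058s)·9.9/(s(s+5.5)). The closed-loop characteristic equation is s² + (5.5 + 9.9·0.058)s + 9.9·3.02 = 0.
That is s² + 6.074s + 29.9 = 0, so ω_n = 5.468 rad/s and ζ = 6.074/(2·5.468) = 0.5554.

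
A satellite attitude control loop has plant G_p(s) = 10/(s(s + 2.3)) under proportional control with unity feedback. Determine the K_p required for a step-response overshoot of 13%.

From %OS = 100·exp(−πζ/√(1−ζ²)) = 13%, ζ = −ln(0.13)/√(π²+ln²(0.13)) = 0.5446.
Characteristic equation s² + 2.3s + 10K_p = 0 gives ζ = 2.3/(2√(10K_p)).
Setting ζ = 0.5446: √(10K_p) = 2.3/(2·0.5446) = 2.111, so K_p = 4.458/10 = 0.446.

K_p = 0.446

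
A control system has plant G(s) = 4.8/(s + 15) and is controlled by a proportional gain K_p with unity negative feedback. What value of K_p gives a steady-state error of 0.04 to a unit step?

K_p = 75

The loop is type 0, so e_ss(step) = 1/(1 + K_pos) with K_pos = K_p·G(0).
G(0) = 0.32. Require 1/(1 + K_p·0.32) = 0.04, so 1 + 0.32·K_p = 25.
K_p = (25 − 1)/0.32 = 75.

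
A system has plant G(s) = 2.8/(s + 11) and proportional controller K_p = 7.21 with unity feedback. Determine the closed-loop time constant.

Closed-loop transfer function: T(s) = K_p·G(s)/(1 + K_p·G(s)) = 20.19/(s + 11 + 20.19) = 20.19/(s + 31.19).
Time constant τ = 1/31.19 = 0.0321 s.

τ = 0.0321 s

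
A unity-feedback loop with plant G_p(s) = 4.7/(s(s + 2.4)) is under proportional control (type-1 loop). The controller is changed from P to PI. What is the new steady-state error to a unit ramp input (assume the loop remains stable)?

0

The integrator raises the loop to type 2, so K_v → ∞ and e_ss to a ramp is zero.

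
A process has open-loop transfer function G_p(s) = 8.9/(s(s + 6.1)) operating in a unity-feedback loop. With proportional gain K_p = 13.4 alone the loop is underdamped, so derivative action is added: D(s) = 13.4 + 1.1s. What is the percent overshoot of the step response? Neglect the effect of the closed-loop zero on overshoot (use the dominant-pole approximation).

Forward path: (13.4 + 1.1s)·8.9/(s(s+6.1)). The closed-loop characteristic equation is s² + (6.1 + 8.9·1.1)s + 8.9·13.4 = 0.
That is s² + 15.89s + 119.3 = 0, so ω_n = 10.92 rad/s and ζ = 15.89/(2·10.92) = 0.7275.
%OS = 100·exp(−πζ/√(1−ζ²)) = 3.57%.

3.57%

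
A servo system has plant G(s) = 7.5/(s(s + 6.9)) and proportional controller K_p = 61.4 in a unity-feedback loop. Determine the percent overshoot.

Closed-loop characteristic equation: s² + 6.9s + 460.5 = 0, so ω_n = 21.46 rad/s and ζ = 6.9/(2·21.46) = 0.1608.
%OS = 100·exp(−πζ/√(1−ζ²)) = 100·exp(−π·0.1608/√0.9742) = 59.9%.

59.9%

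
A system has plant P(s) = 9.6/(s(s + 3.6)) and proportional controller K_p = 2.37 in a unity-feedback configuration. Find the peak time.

Closed-loop characteristic equation: s² + 3.6s + 22.75 = 0, so ω_n = 4.77 rad/s and ζ = 3.6/(2·4.77) = 0.3774.
Damped frequency ω_d = ω_n√(1−ζ²) = 4.417 rad/s, so peak time T_p = π/ω_d = 0.711 s.

T_p = 0.711 s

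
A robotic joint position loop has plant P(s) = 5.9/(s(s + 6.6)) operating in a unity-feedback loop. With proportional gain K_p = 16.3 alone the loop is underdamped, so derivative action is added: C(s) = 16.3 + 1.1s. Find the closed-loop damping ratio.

ζ = 0.667

Forward path: (16.3 + 1.1s)·5.9/(s(s+6.6)). The closed-loop characteristic equation is s² + (6.6 + 5.9·1.1)s + 5.9·16.3 = 0.
That is s² + 13.09s + 96.17 = 0, so ω_n = 9.807 rad/s and ζ = 13.09/(2·9.807) = 0.6674.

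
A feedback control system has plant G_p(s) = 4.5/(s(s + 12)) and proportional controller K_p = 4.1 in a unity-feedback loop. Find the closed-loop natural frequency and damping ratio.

With unity feedback the closed-loop characteristic equation is s² + 12s + 4.1·4.5 = s² + 12s + 18.45 = 0.
Matching s² + 2ζω_n s + ω_n²: ω_n = √18.45 = 4.295 rad/s and 2ζω_n = 12, so ζ = 12/(2·4.295) = 1.4.

ω_n = 4.3 rad/s, ζ = 1.4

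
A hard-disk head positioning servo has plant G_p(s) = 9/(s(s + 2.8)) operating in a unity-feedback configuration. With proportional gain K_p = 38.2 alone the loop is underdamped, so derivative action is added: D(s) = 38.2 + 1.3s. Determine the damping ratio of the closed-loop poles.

ζ = 0.391

Forward path: (38.2 + 1.3s)·9/(s(s+2.8)). The closed-loop characteristic equation is s² + (2.8 + 9·1.3)s + 9·38.2 = 0.
That is s² + 14.5s + 343.8 = 0, so ω_n = 18.54 rad/s and ζ = 14.5/(2·18.54) = 0.391.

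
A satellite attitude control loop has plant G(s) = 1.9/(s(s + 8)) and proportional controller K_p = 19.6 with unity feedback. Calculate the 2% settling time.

The closed-loop denominator s² + 8s + 37.24 gives ω_n = √37.24 = 6.102 and ζ = 8/(2ω_n) = 0.6555.
2% settling time T_s ≈ 4/(ζω_n) = 4/4 = 1 s.

T_s ≈ 1 s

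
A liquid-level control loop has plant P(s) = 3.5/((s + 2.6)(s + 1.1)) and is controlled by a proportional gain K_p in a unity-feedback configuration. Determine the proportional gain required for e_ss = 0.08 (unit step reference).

K_p = 9.4

Steady-state error for a unit step on this type-0 loop is 1/(1 + K_p·P(0)).
P(0) = 1.224. Require 1/(1 + K_p·1.224) = 0.08, so 1 + 1.224·K_p = 12.5.
K_p = (12.5 − 1)/1.224 = 9.4.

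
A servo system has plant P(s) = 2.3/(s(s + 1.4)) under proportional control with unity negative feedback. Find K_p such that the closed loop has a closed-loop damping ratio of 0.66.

K_p = 0.489

Closed-loop characteristic equation: s² + 1.4s + K_p·2.3 = 0.
So ω_n = √(2.3K_p) and 2ζω_n = 1.4, giving ζ = 1.4/(2√(2.3K_p)).
Setting ζ = 0.66: √(2.3K_p) = 1.4/(2·0.66) = 1.061, so K_p = 1.125/2.3 = 0.489.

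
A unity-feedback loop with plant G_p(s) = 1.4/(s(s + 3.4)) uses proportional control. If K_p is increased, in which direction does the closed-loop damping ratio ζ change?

ζ = 3.4/(2√(1.4K_p)); increasing K_p raises the denominator, so ζ falls.

decrease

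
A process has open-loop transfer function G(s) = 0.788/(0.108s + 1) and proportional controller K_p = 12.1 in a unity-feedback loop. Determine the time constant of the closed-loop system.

Closed loop: T(s) = K_p·G/(1+K_p·G) = 9.535/(0.108s + 1 + 9.535), with pole at s = −(1 + 9.535)/0.108 = −97.54.
Closed-loop time constant τ = 1/97.54 = 0.0103 s.

τ = 0.0103 s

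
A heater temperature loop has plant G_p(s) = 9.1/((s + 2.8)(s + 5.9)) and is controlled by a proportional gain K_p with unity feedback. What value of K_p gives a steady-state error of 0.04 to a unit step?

K_p = 43.6

Steady-state error for a unit step on this type-0 loop is 1/(1 + K_p·G_p(0)).
G_p(0) = 0.5508. Require 1/(1 + K_p·0.5508) = 0.04, so 1 + 0.5508·K_p = 25.
K_p = (25 − 1)/0.5508 = 43.6.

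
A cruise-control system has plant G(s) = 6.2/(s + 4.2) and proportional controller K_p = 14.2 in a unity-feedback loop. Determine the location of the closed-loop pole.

s = -92.24

Closed-loop transfer function: T(s) = K_p·G(s)/(1 + K_p·G(s)) = 88.04/(s + 4.2 + 88.04) = 88.04/(s + 92.24).
The closed-loop pole is at s = −92.24.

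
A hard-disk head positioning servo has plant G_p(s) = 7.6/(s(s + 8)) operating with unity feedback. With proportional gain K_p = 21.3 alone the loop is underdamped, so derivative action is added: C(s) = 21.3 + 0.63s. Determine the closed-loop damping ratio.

ζ = 0.503

Forward path: (21.3 + 0.63s)·7.6/(s(s+8)). The closed-loop characteristic equation is s² + (8 + 7.6·0.63)s + 7.6·21.3 = 0.
That is s² + 12.79s + 161.9 = 0, so ω_n = 12.72 rad/s and ζ = 12.79/(2·12.72) = 0.5025.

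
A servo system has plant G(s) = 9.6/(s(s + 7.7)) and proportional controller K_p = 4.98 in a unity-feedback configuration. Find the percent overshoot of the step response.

The closed-loop denominator s² + 7.7s + 47.81 gives ω_n = √47.81 = 6.914 and ζ = 7.7/(2ω_n) = 0.5568.
%OS = 100·exp(−πζ/√(1−ζ²)) = 100·exp(−π·0.5568/√0.69) = 12.2%.

12.2%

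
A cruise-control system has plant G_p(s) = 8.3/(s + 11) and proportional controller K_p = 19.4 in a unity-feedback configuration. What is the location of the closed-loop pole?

Closed-loop transfer function: T(s) = K_p·G_p(s)/(1 + K_p·G_p(s)) = 161/(s + 11 + 161) = 161/(s + 172).
The closed-loop pole is at s = −172.

s = -172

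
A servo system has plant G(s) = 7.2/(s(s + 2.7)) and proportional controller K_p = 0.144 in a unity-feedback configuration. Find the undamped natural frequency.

1 + K_p·G(s) = 0 gives s² + 2.7s + 1.037 = 0.
Matching s² + 2ζω_n s + ω_n²: ω_n = √1.037 = 1.018 rad/s and 2ζω_n = 2.7, so ζ = 2.7/(2·1.018) = 1.33.

ω_n = 1.02 rad/s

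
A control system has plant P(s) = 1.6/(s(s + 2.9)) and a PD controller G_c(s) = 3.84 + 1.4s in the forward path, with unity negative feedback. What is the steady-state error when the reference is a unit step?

The open loop G_c(s)P(s) has a pole at the origin (type 1), so the static position error constant is infinite and e_ss = 1/(1+∞) = 0.

0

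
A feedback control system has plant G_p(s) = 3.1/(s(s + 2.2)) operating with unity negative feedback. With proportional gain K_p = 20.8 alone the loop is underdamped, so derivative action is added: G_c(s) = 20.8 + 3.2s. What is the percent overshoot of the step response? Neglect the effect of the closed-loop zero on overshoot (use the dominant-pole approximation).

2.7%

Forward path: (20.8 + 3.2s)·3.1/(s(s+2.2)). The closed-loop characteristic equation is s² + (2.2 + 3.1·3.2)s + 3.1·20.8 = 0.
That is s² + 12.12s + 64.48 = 0, so ω_n = 8.03 rad/s and ζ = 12.12/(2·8.03) = 0.7547.
%OS = 100·exp(−πζ/√(1−ζ²)) = 2.7%.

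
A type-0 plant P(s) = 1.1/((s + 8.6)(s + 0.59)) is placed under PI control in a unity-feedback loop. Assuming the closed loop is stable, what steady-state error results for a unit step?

0

The PI controller's integrator makes the forward path type 1, so e_ss to a step is zero.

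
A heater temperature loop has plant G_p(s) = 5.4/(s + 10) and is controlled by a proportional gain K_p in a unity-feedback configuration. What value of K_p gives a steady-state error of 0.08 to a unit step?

The loop is type 0, so e_ss(step) = 1/(1 + K_pos) with K_pos = K_p·G_p(0).
G_p(0) = 0.54. Require 1/(1 + K_p·0.54) = 0.08, so 1 + 0.54·K_p = 12.5.
K_p = (12.5 − 1)/0.54 = 21.3.

K_p = 21.3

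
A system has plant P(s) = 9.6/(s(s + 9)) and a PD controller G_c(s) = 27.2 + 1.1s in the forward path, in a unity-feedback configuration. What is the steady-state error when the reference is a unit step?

0

The open loop G_c(s)P(s) has a pole at the origin (type 1), so the static position error constant is infinite and e_ss = 1/(1+∞) = 0.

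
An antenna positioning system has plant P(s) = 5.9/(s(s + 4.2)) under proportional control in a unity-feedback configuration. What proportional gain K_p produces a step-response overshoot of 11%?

K_p = 2.26

From %OS = 100·exp(−πζ/√(1−ζ²)) = 11%, ζ = −ln(0.11)/√(π²+ln²(0.11)) = 0.5749.
Characteristic equation s² + 4.2s + 5.9K_p = 0 gives ζ = 4.2/(2√(5.9K_p)).
Setting ζ = 0.5749: √(5.9K_p) = 4.2/(2·0.5749) = 3.653, so K_p = 13.34/5.9 = 2.26.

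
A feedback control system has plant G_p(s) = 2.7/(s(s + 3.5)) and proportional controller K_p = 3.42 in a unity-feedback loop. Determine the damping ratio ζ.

The closed-loop denominator is s(s+3.5) + 3.42·2.7 = s² + 3.5s + 9.234.
So ω_n² = 9.234 ⇒ ω_n = 3.039 rad/s, and ζ = 3.5/(2ω_n) = 0.576.

ζ = 0.576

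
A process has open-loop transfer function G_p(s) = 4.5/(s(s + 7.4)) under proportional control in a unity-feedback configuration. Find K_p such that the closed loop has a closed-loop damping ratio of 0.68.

K_p = 6.58

Closed-loop characteristic equation: s² + 7.4s + K_p·4.5 = 0.
So ω_n = √(4.5K_p) and 2ζω_n = 7.4, giving ζ = 7.4/(2√(4.5K_p)).
Setting ζ = 0.68: √(4.5K_p) = 7.4/(2·0.68) = 5.441, so K_p = 29.61/4.5 = 6.58.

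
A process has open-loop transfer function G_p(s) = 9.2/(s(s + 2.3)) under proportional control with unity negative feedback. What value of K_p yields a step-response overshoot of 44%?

K_p = 2.25

From %OS = 100·exp(−πζ/√(1−ζ²)) = 44%, ζ = −ln(0.44)/√(π²+ln²(0.44)) = 0.2528.
Characteristic equation s² + 2.3s + 9.2K_p = 0 gives ζ = 2.3/(2√(9.2K_p)).
Setting ζ = 0.2528: √(9.2K_p) = 2.3/(2·0.2528) = 4.548, so K_p = 20.69/9.2 = 2.25.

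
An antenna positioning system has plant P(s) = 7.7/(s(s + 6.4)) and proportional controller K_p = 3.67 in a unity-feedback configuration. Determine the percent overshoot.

From 1 + K_pP(s) = 0: s² + 6.4s + 28.26 = 0 ⇒ ω_n = 5.316, ζ = 0.602.
%OS = 100·exp(−πζ/√(1−ζ²)) = 100·exp(−π·0.602/√0.6376) = 9.36%.

9.36%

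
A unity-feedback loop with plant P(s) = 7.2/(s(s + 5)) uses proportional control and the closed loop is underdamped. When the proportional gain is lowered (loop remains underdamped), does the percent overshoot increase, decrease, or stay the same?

decrease

ζ = 5/(2√(7.2K_p)) rises as K_p falls; higher damping means less overshoot.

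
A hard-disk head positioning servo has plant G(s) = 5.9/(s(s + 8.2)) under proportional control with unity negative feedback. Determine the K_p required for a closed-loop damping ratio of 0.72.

K_p = 5.5

Closed-loop characteristic equation: s² + 8.2s + K_p·5.9 = 0.
So ω_n = √(5.9K_p) and 2ζω_n = 8.2, giving ζ = 8.2/(2√(5.9K_p)).
Setting ζ = 0.72: √(5.9K_p) = 8.2/(2·0.72) = 5.694, so K_p = 32.43/5.9 = 5.5.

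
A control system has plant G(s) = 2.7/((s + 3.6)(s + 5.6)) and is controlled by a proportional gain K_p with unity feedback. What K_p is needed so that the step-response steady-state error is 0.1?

K_p = 67.2

For a type-0 loop with proportional control, e_ss = 1/(1 + K_p·G(0)).
G(0) = 0.1339. Require 1/(1 + K_p·0.1339) = 0.1, so 1 + 0.1339·K_p = 10.
K_p = (10 − 1)/0.1339 = 67.2.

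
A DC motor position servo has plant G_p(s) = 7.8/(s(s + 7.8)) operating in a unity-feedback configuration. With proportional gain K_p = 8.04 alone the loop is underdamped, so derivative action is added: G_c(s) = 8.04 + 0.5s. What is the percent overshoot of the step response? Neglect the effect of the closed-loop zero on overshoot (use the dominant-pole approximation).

3.2%

Forward path: (8.04 + 0.5s)·7.8/(s(s+7.8)). The closed-loop characteristic equation is s² + (7.8 + 7.8·0.5)s + 7.8·8.04 = 0.
That is s² + 11.7s + 62.71 = 0, so ω_n = 7.919 rad/s and ζ = 11.7/(2·7.919) = 0.7387.
%OS = 100·exp(−πζ/√(1−ζ²)) = 3.2%.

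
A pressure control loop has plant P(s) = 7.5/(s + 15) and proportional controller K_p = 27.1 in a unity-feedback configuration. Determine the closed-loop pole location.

Closed-loop transfer function: T(s) = K_p·P(s)/(1 + K_p·P(s)) = 203.2/(s + 15 + 203.2) = 203.2/(s + 218.2).
The closed-loop pole is at s = −218.2.

s = -218.2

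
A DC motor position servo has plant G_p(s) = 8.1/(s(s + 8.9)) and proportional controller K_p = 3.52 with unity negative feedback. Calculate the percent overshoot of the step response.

Closed-loop characteristic equation: s² + 8.9s + 28.51 = 0, so ω_n = 5.34 rad/s and ζ = 8.9/(2·5.34) = 0.8334.
%OS = 100·exp(−πζ/√(1−ζ²)) = 100·exp(−π·0.8334/√0.3055) = 0.876%.

0.876%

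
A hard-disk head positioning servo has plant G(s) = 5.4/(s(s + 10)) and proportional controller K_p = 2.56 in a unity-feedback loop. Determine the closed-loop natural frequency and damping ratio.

ω_n = 3.72 rad/s, ζ = 1.34

1 + K_p·G(s) = 0 gives s² + 10s + 13.82 = 0.
Matching s² + 2ζω_n s + ω_n²: ω_n = √13.82 = 3.718 rad/s and 2ζω_n = 10, so ζ = 10/(2·3.718) = 1.34.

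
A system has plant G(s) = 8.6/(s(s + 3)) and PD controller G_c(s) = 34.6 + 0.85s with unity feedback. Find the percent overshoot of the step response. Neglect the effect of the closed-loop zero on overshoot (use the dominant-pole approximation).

Forward path: (34.6 + 0.85s)·8.6/(s(s+3)). The closed-loop characteristic equation is s² + (3 + 8.6·0.85)s + 8.6·34.6 = 0.
That is s² + 10.31s + 297.6 = 0, so ω_n = 17.25 rad/s and ζ = 10.31/(2·17.25) = 0.2988.
%OS = 100·exp(−πζ/√(1−ζ²)) = 37.4%.

37.4%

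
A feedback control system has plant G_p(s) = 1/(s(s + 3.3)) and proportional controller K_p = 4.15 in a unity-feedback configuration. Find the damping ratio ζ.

ζ = 0.81

The closed-loop denominator is s(s+3.3) + 4.15·1 = s² + 3.3s + 4.15.
So ω_n² = 4.15 ⇒ ω_n = 2.037 rad/s, and ζ = 3.3/(2ω_n) = 0.81.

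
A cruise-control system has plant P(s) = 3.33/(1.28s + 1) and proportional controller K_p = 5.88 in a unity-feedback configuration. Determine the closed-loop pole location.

s = -16.08

Closed loop: T(s) = K_p·P/(1+K_p·P) = 19.58/(1.28s + 1 + 19.58), with pole at s = −(1 + 19.58)/1.28 = −16.08.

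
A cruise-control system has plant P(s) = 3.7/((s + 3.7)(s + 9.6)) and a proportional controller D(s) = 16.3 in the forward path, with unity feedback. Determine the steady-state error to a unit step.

The loop is type 0. Static position error constant K_pos = D(0)·P(0) = 16.3·0.1042 = 1.698.
Steady-state error to a unit step: e_ss = 1/(1+K_pos) = 1/2.698 = 0.371.

0.371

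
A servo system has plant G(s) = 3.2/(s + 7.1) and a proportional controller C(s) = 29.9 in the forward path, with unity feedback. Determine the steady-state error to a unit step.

The loop is type 0. Static position error constant K_pos = C(0)·G(0) = 29.9·0.4507 = 13.48.
Steady-state error to a unit step: e_ss = 1/(1+K_pos) = 1/14.48 = 0.0691.

0.0691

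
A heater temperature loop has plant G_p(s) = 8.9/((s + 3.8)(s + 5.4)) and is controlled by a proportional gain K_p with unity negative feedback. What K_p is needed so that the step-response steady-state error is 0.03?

K_p = 74.5

The loop is type 0, so e_ss(step) = 1/(1 + K_pos) with K_pos = K_p·G_p(0).
G_p(0) = 0.4337. Require 1/(1 + K_p·0.4337) = 0.03, so 1 + 0.4337·K_p = 33.33.
K_p = (33.33 − 1)/0.4337 = 74.5.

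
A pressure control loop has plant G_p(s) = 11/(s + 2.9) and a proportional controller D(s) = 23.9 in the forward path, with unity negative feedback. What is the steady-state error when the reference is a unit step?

The loop is type 0. Static position error constant K_pos = D(0)·G_p(0) = 23.9·3.793 = 90.66.
Steady-state error to a unit step: e_ss = 1/(1+K_pos) = 1/91.66 = 0.0109.

0.0109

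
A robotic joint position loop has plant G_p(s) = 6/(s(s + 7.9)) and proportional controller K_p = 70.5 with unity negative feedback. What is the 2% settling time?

T_s ≈ 1.01 s

Closed-loop characteristic equation: s² + 7.9s + 423 = 0, so ω_n = 20.57 rad/s and ζ = 7.9/(2·20.57) = 0.1921.
2% settling time T_s ≈ 4/(ζω_n) = 4/3.95 = 1.01 s.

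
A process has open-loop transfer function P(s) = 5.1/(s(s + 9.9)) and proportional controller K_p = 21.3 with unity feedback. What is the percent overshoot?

18.4%

From 1 + K_pP(s) = 0: s² + 9.9s + 108.6 = 0 ⇒ ω_n = 10.42, ζ = 0.4749.
%OS = 100·exp(−πζ/√(1−ζ²)) = 100·exp(−π·0.4749/√0.7744) = 18.4%.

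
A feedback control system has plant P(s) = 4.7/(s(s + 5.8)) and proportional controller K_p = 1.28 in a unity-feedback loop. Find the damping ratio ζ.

The closed-loop denominator is s(s+5.8) + 1.28·4.7 = s² + 5.8s + 6.016.
So ω_n² = 6.016 ⇒ ω_n = 2.453 rad/s, and ζ = 5.8/(2ω_n) = 1.18.

ζ = 1.18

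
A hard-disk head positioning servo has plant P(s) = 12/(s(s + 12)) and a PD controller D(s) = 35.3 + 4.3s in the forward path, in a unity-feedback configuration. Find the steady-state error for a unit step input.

0

The open loop D(s)P(s) has a pole at the origin (type 1), so the static position error constant is infinite and e_ss = 1/(1+∞) = 0.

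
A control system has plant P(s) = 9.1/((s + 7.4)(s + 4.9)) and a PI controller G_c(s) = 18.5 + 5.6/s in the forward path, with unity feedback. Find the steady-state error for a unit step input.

0

The open loop G_c(s)P(s) has a pole at the origin (type 1), so the static position error constant is infinite and e_ss = 1/(1+∞) = 0.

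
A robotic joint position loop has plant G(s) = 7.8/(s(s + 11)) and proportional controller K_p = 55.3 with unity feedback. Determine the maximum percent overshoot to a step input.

42.2%

Closed-loop characteristic equation: s² + 11s + 431.3 = 0, so ω_n = 20.77 rad/s and ζ = 11/(2·20.77) = 0.2648.
%OS = 100·exp(−πζ/√(1−ζ²)) = 100·exp(−π·0.2648/√0.9299) = 42.2%.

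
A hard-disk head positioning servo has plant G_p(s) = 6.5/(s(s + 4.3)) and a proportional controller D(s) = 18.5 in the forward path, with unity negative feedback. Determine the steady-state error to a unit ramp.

0.0358

The loop has one pole at the origin (type 1). Velocity error constant K_v = lim_{s→0} s·D(s)G_p(s) = 18.5·6.5/4.3 = 27.97.
Steady-state error to a unit ramp: e_ss = 1/K_v = 0.0358.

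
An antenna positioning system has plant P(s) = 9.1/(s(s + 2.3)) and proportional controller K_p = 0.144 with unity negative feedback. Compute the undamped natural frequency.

With unity feedback the closed-loop characteristic equation is s² + 2.3s + 0.144·9.1 = s² + 2.3s + 1.31 = 0.
Matching s² + 2ζω_n s + ω_n²: ω_n = √1.31 = 1.145 rad/s and 2ζω_n = 2.3, so ζ = 2.3/(2·1.145) = 1.

ω_n = 1.14 rad/s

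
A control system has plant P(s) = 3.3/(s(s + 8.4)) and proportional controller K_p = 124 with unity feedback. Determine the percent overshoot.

51.3%

Closed-loop characteristic equation: s² + 8.4s + 409.2 = 0, so ω_n = 20.23 rad/s and ζ = 8.4/(2·20.23) = 0.2076.
%OS = 100·exp(−πζ/√(1−ζ²)) = 100·exp(−π·0.2076/√0.9569) = 51.3%.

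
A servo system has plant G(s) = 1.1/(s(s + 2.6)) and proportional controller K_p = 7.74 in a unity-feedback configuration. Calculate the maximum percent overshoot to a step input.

20.9%

Closed-loop characteristic equation: s² + 2.6s + 8.514 = 0, so ω_n = 2.918 rad/s and ζ = 2.6/(2·2.918) = 0.4455.
%OS = 100·exp(−πζ/√(1−ζ²)) = 100·exp(−π·0.4455/√0.8015) = 20.9%.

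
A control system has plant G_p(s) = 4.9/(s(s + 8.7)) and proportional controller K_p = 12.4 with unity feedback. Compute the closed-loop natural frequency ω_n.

ω_n = 7.79 rad/s

1 + K_p·G_p(s) = 0 gives s² + 8.7s + 60.76 = 0.
Matching s² + 2ζω_n s + ω_n²: ω_n = √60.76 = 7.795 rad/s and 2ζω_n = 8.7, so ζ = 8.7/(2·7.795) = 0.558.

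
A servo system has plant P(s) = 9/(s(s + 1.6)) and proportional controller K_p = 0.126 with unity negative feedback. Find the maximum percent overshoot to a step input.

2.8%

From 1 + K_pP(s) = 0: s² + 1.6s + 1.134 = 0 ⇒ ω_n = 1.065, ζ = 0.7512.
%OS = 100·exp(−πζ/√(1−ζ²)) = 100·exp(−π·0.7512/√0.4356) = 2.8%.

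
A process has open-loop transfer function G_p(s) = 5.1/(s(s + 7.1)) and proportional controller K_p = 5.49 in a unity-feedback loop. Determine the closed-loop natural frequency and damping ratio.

ω_n = 5.29 rad/s, ζ = 0.671

With unity feedback the closed-loop characteristic equation is s² + 7.1s + 5.49·5.1 = s² + 7.1s + 28 = 0.
Matching s² + 2ζω_n s + ω_n²: ω_n = √28 = 5.291 rad/s and 2ζω_n = 7.1, so ζ = 7.1/(2·5.291) = 0.671.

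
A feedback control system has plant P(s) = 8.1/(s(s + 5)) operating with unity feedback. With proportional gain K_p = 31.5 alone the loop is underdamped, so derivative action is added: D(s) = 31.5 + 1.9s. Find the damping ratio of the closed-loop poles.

Forward path: (31.5 + 1.9s)·8.1/(s(s+5)). The closed-loop characteristic equation is s² + (5 + 8.1·1.9)s + 8.1·31.5 = 0.
That is s² + 20.39s + 255.1 = 0, so ω_n = 15.97 rad/s and ζ = 20.39/(2·15.97) = 0.6382.

ζ = 0.638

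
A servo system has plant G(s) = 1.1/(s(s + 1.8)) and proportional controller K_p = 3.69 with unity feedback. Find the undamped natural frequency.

With unity feedback the closed-loop characteristic equation is s² + 1.8s + 3.69·1.1 = s² + 1.8s + 4.059 = 0.
So ω_n² = 4.059 ⇒ ω_n = 2.015 rad/s, and ζ = 1.8/(2ω_n) = 0.447.

ω_n = 2.01 rad/s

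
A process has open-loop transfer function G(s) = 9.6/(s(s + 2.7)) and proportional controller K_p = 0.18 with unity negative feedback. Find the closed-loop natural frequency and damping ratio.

1 + K_p·G(s) = 0 gives s² + 2.7s + 1.728 = 0.
So ω_n² = 1.728 ⇒ ω_n = 1.315 rad/s, and ζ = 2.7/(2ω_n) = 1.03.

ω_n = 1.31 rad/s, ζ = 1.03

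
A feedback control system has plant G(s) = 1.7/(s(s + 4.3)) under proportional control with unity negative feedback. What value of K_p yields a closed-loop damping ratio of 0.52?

Closed-loop characteristic equation: s² + 4.3s + K_p·1.7 = 0.
So ω_n = √(1.7K_p) and 2ζω_n = 4.3, giving ζ = 4.3/(2√(1.7K_p)).
Setting ζ = 0.52: √(1.7K_p) = 4.3/(2·0.52) = 4.135, so K_p = 17.1/1.7 = 10.1.

K_p = 10.1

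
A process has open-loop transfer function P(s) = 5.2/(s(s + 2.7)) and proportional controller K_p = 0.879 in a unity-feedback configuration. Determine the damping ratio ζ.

ζ = 0.631

The closed-loop denominator is s(s+2.7) + 0.879·5.2 = s² + 2.7s + 4.571.
Matching s² + 2ζω_n s + ω_n²: ω_n = √4.571 = 2.138 rad/s and 2ζω_n = 2.7, so ζ = 2.7/(2·2.138) = 0.631.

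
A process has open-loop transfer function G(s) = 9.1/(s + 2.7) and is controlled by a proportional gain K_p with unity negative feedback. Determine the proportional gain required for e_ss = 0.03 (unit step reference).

K_p = 9.59

Steady-state error for a unit step on this type-0 loop is 1/(1 + K_p·G(0)).
G(0) = 3.37. Require 1/(1 + K_p·3.37) = 0.03, so 1 + 3.37·K_p = 33.33.
K_p = (33.33 − 1)/3.37 = 9.59.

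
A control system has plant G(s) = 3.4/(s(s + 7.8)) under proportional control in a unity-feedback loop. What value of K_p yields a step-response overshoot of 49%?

K_p = 91.2

From %OS = 100·exp(−πζ/√(1−ζ²)) = 49%, ζ = −ln(0.49)/√(π²+ln²(0.49)) = 0.2214.
Characteristic equation s² + 7.8s + 3.4K_p = 0 gives ζ = 7.8/(2√(3.4K_p)).
Setting ζ = 0.2214: √(3.4K_p) = 7.8/(2·0.2214) = 17.61, so K_p = 310.2/3.4 = 91.2.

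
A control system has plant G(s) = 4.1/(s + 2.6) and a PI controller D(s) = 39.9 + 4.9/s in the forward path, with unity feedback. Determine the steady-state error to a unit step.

The open loop D(s)G(s) has a pole at the origin (type 1), so the static position error constant is infinite and e_ss = 1/(1+∞) = 0.

0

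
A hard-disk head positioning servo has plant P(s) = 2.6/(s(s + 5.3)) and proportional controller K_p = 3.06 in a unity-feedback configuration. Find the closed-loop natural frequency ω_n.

ω_n = 2.82 rad/s

The closed-loop denominator is s(s+5.3) + 3.06·2.6 = s² + 5.3s + 7.956.
So ω_n² = 7.956 ⇒ ω_n = 2.821 rad/s, and ζ = 5.3/(2ω_n) = 0.94.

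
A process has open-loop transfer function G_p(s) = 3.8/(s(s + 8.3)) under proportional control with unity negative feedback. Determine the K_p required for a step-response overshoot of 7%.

K_p = 10.9

From %OS = 100·exp(−πζ/√(1−ζ²)) = 7%, ζ = −ln(0.07)/√(π²+ln²(0.07)) = 0.6461.
Characteristic equation s² + 8.3s + 3.8K_p = 0 gives ζ = 8.3/(2√(3.8K_p)).
Setting ζ = 0.6461: √(3.8K_p) = 8.3/(2·0.6461) = 6.423, so K_p = 41.26/3.8 = 10.9.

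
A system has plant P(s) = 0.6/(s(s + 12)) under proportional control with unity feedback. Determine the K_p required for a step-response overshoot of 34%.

From %OS = 100·exp(−πζ/√(1−ζ²)) = 34%, ζ = −ln(0.34)/√(π²+ln²(0.34)) = 0.3248.
Characteristic equation s² + 12s + 0.6K_p = 0 gives ζ = 12/(2√(0.6K_p)).
Setting ζ = 0.3248: √(0.6K_p) = 12/(2·0.3248) = 18.47, so K_p = 341.3/0.6 = 569.

K_p = 569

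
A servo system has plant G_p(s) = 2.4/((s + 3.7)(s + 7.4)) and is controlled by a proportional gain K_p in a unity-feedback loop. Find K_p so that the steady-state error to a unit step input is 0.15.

K_p = 64.6

For a type-0 loop with proportional control, e_ss = 1/(1 + K_p·G_p(0)).
G_p(0) = 0.08766. Require 1/(1 + K_p·0.08766) = 0.15, so 1 + 0.08766·K_p = 6.667.
K_p = (6.667 − 1)/0.08766 = 64.6.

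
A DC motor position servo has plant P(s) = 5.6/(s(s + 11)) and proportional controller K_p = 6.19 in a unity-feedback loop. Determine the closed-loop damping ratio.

1 + K_p·P(s) = 0 gives s² + 11s + 34.66 = 0.
Matching s² + 2ζω_n s + ω_n²: ω_n = √34.66 = 5.888 rad/s and 2ζω_n = 11, so ζ = 11/(2·5.888) = 0.934.

ζ = 0.934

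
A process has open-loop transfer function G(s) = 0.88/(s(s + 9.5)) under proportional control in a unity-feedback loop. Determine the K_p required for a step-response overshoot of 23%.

K_p = 143

From %OS = 100·exp(−πζ/√(1−ζ²)) = 23%, ζ = −ln(0.23)/√(π²+ln²(0.23)) = 0.4237.
Characteristic equation s² + 9.5s + 0.88K_p = 0 gives ζ = 9.5/(2√(0.88K_p)).
Setting ζ = 0.4237: √(0.88K_p) = 9.5/(2·0.4237) = 11.21, so K_p = 125.7/0.88 = 143.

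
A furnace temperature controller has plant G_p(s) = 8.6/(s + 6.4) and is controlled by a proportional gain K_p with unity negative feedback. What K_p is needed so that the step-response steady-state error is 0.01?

Steady-state error for a unit step on this type-0 loop is 1/(1 + K_p·G_p(0)).
G_p(0) = 1.344. Require 1/(1 + K_p·1.344) = 0.01, so 1 + 1.344·K_p = 100.
K_p = (100 − 1)/1.344 = 73.7.

K_p = 73.7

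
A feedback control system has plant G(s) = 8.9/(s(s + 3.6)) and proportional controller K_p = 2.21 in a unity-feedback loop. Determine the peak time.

From 1 + K_pG(s) = 0: s² + 3.6s + 19.67 = 0 ⇒ ω_n = 4.435, ζ = 0.4059.
Damped frequency ω_d = ω_n√(1−ζ²) = 4.053 rad/s, so peak time T_p = π/ω_d = 0.775 s.

T_p = 0.775 s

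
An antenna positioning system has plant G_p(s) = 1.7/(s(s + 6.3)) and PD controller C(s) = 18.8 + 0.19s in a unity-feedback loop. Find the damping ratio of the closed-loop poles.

ζ = 0.586

Forward path: (18.8 + 0.19s)·1.7/(s(s+6.3)). The closed-loop characteristic equation is s² + (6.3 + 1.7·0.19)s + 1.7·18.8 = 0.
That is s² + 6.623s + 31.96 = 0, so ω_n = 5.653 rad/s and ζ = 6.623/(2·5.653) = 0.5858.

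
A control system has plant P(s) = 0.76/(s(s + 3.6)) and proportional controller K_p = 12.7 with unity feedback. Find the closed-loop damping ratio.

ζ = 0.579

The closed-loop denominator is s(s+3.6) + 12.7·0.76 = s² + 3.6s + 9.652.
So ω_n² = 9.652 ⇒ ω_n = 3.107 rad/s, and ζ = 3.6/(2ω_n) = 0.579.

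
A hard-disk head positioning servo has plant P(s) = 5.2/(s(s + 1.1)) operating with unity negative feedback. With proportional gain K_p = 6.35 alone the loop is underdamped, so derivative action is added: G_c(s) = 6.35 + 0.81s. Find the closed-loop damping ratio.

ζ = 0.462

Forward path: (6.35 + 0.81s)·5.2/(s(s+1.1)). The closed-loop characteristic equation is s² + (1.1 + 5.2·0.81)s + 5.2·6.35 = 0.
That is s² + 5.312s + 33.02 = 0, so ω_n = 5.746 rad/s and ζ = 5.312/(2·5.746) = 0.4622.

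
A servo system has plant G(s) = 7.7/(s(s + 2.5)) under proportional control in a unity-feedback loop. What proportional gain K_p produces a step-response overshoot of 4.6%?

From %OS = 100·exp(−πζ/√(1−ζ²)) = 4.6%, ζ = −ln(0.046)/√(π²+ln²(0.046)) = 0.7.
Characteristic equation s² + 2.5s + 7.7K_p = 0 gives ζ = 2.5/(2√(7.7K_p)).
Setting ζ = 0.7: √(7.7K_p) = 2.5/(2·0.7) = 1.786, so K_p = 3.189/7.7 = 0.414.

K_p = 0.414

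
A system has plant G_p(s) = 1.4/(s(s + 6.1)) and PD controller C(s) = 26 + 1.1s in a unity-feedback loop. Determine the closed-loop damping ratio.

Forward path: (26 + 1.1s)·1.4/(s(s+6.1)). The closed-loop characteristic equation is s² + (6.1 + 1.4·1.1)s + 1.4·26 = 0.
That is s² + 7.64s + 36.4 = 0, so ω_n = 6.033 rad/s and ζ = 7.64/(2·6.033) = 0.6332.

ζ = 0.633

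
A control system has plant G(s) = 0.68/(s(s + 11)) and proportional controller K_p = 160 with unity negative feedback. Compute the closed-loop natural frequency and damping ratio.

The closed-loop denominator is s(s+11) + 160·0.68 = s² + 11s + 108.8.
So ω_n² = 108.8 ⇒ ω_n = 10.43 rad/s, and ζ = 11/(2ω_n) = 0.527.

ω_n = 10.4 rad/s, ζ = 0.527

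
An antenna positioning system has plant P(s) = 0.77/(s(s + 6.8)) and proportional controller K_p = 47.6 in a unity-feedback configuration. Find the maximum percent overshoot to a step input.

11.9%

Closed-loop characteristic equation: s² + 6.8s + 36.65 = 0, so ω_n = 6.054 rad/s and ζ = 6.8/(2·6.054) = 0.5616.
%OS = 100·exp(−πζ/√(1−ζ²)) = 100·exp(−π·0.5616/√0.6846) = 11.9%.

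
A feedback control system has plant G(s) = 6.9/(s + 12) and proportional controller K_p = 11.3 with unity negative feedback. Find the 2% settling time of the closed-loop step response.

T_s ≈ 0.0445 s

Closed-loop transfer function: T(s) = K_p·G(s)/(1 + K_p·G(s)) = 77.97/(s + 12 + 77.97) = 77.97/(s + 89.97).
Time constant τ = 1/89.97 = 0.01111 s, so the 2% settling time is about 4τ = 0.0445 s.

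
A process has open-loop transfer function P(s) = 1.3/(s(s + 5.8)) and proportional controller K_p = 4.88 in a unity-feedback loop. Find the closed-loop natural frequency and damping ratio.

The closed-loop denominator is s(s+5.8) + 4.88·1.3 = s² + 5.8s + 6.344.
Matching s² + 2ζω_n s + ω_n²: ω_n = √6.344 = 2.519 rad/s and 2ζω_n = 5.8, so ζ = 5.8/(2·2.519) = 1.15.

ω_n = 2.52 rad/s, ζ = 1.15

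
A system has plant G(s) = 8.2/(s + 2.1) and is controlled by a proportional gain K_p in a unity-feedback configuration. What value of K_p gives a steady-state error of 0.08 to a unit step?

K_p = 2.95

The loop is type 0, so e_ss(step) = 1/(1 + K_pos) with K_pos = K_p·G(0).
G(0) = 3.905. Require 1/(1 + K_p·3.905) = 0.08, so 1 + 3.905·K_p = 12.5.
K_p = (12.5 − 1)/3.905 = 2.95.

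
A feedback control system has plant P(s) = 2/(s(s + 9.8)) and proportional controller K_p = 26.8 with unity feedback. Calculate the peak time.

Closed-loop characteristic equation: s² + 9.8s + 53.6 = 0, so ω_n = 7.321 rad/s and ζ = 9.8/(2·7.321) = 0.6693.
Damped frequency ω_d = ω_n√(1−ζ²) = 5.44 rad/s, so peak time T_p = π/ω_d = 0.578 s.

T_p = 0.578 s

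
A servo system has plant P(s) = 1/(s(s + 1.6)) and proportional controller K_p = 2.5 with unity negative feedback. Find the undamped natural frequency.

With unity feedback the closed-loop characteristic equation is s² + 1.6s + 2.5·1 = s² + 1.6s + 2.5 = 0.
So ω_n² = 2.5 ⇒ ω_n = 1.581 rad/s, and ζ = 1.6/(2ω_n) = 0.506.

ω_n = 1.58 rad/s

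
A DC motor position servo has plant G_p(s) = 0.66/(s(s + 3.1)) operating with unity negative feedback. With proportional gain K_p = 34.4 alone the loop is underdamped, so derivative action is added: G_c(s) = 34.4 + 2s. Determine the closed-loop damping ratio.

Forward path: (34.4 + 2s)·0.66/(s(s+3.1)). The closed-loop characteristic equation is s² + (3.1 + 0.66·2)s + 0.66·34.4 = 0.
That is s² + 4.42s + 22.7 = 0, so ω_n = 4.765 rad/s and ζ = 4.42/(2·4.765) = 0.4638.

ζ = 0.464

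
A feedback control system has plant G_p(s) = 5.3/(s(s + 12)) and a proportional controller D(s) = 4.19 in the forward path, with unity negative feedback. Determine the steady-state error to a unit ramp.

The loop has one pole at the origin (type 1). Velocity error constant K_v = lim_{s→0} s·D(s)G_p(s) = 4.19·5.3/12 = 1.851.
Steady-state error to a unit ramp: e_ss = 1/K_v = 0.54.

0.54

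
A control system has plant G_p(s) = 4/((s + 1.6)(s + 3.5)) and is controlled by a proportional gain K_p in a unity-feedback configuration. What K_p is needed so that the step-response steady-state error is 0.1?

K_p = 12.6

The loop is type 0, so e_ss(step) = 1/(1 + K_pos) with K_pos = K_p·G_p(0).
G_p(0) = 0.7143. Require 1/(1 + K_p·0.7143) = 0.1, so 1 + 0.7143·K_p = 10.
K_p = (10 − 1)/0.7143 = 12.6.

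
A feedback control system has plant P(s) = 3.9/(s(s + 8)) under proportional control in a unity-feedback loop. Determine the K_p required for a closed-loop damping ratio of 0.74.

K_p = 7.49

Closed-loop characteristic equation: s² + 8s + K_p·3.9 = 0.
So ω_n = √(3.9K_p) and 2ζω_n = 8, giving ζ = 8/(2√(3.9K_p)).
Setting ζ = 0.74: √(3.9K_p) = 8/(2·0.74) = 5.405, so K_p = 29.22/3.9 = 7.49.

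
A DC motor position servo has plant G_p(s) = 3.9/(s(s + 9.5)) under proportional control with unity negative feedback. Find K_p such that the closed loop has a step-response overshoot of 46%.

K_p = 100

From %OS = 100·exp(−πζ/√(1−ζ²)) = 46%, ζ = −ln(0.46)/√(π²+ln²(0.46)) = 0.24.
Characteristic equation s² + 9.5s + 3.9K_p = 0 gives ζ = 9.5/(2√(3.9K_p)).
Setting ζ = 0.24: √(3.9K_p) = 9.5/(2·0.24) = 19.8, so K_p = 391.9/3.9 = 100.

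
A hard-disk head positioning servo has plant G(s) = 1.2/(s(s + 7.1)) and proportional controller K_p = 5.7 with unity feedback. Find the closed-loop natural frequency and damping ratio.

With unity feedback the closed-loop characteristic equation is s² + 7.1s + 5.7·1.2 = s² + 7.1s + 6.84 = 0.
So ω_n² = 6.84 ⇒ ω_n = 2.615 rad/s, and ζ = 7.1/(2ω_n) = 1.36.

ω_n = 2.62 rad/s, ζ = 1.36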